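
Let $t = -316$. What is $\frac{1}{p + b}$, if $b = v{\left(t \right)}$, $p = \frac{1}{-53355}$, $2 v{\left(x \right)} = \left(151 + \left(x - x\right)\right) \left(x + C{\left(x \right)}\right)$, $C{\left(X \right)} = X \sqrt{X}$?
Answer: $- \frac{67917905297805}{513662166515647814881} + \frac{135835810488900 i \sqrt{79}}{513662166515647814881} \approx -1.3222 \cdot 10^{-7} + 2.3504 \cdot 10^{-6} i$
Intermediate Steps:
$C{\left(X \right)} = X^{\frac{3}{2}}$
$v{\left(x \right)} = \frac{151 x}{2} + \frac{151 x^{\frac{3}{2}}}{2}$ ($v{\left(x \right)} = \frac{\left(151 + \left(x - x\right)\right) \left(x + x^{\frac{3}{2}}\right)}{2} = \frac{\left(151 + 0\right) \left(x + x^{\frac{3}{2}}\right)}{2} = \frac{151 \left(x + x^{\frac{3}{2}}\right)}{2} = \frac{151 x + 151 x^{\frac{3}{2}}}{2} = \frac{151 x}{2} + \frac{151 x^{\frac{3}{2}}}{2}$)
$p = - \frac{1}{53355} \approx -1.8742 \cdot 10^{-5}$
$b = -23858 - 47716 i \sqrt{79}$ ($b = \frac{151}{2} \left(-316\right) + \frac{151 \left(-316\right)^{\frac{3}{2}}}{2} = -23858 + \frac{151 \left(- 632 i \sqrt{79}\right)}{2} = -23858 - 47716 i \sqrt{79} \approx -23858.0 - 4.2411 \cdot 10^{5} i$)
$\frac{1}{p + b} = \frac{1}{- \frac{1}{53355} - \left(23858 + 47716 i \sqrt{79}\right)} = \frac{1}{- \frac{1272943591}{53355} - 47716 i \sqrt{79}}$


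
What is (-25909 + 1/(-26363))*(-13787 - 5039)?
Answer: 12858891611568/26363 ≈ 4.8776e+8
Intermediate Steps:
(-25909 + 1/(-26363))*(-13787 - 5039) = (-25909 - 1/26363)*(-18826) = -683038968/26363*(-18826) = 12858891611568/26363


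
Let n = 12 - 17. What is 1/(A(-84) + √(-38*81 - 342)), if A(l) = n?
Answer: -1/689 - 6*I*√95/3445 ≈ -0.0014514 - 0.016976*I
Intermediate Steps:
n = -5
A(l) = -5
1/(A(-84) + √(-38*81 - 342)) = 1/(-5 + √(-38*81 - 342)) = 1/(-5 + √(-3078 - 342)) = 1/(-5 + √(-3420)) = 1/(-5 + 6*I*√95)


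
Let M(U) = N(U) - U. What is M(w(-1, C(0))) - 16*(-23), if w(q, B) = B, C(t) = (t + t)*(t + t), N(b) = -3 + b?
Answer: 365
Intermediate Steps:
C(t) = 4*t**2 (C(t) = (2*t)*(2*t) = 4*t**2)
M(U) = -3 (M(U) = (-3 + U) - U = -3)
M(w(-1, C(0))) - 16*(-23) = -3 - 16*(-23) = -3 + 368 = 365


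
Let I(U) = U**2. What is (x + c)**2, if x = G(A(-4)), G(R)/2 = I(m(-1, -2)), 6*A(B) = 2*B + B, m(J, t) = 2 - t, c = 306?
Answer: 114244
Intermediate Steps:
A(B) = B/2 (A(B) = (2*B + B)/6 = (3*B)/6 = B/2)
G(R) = 32 (G(R) = 2*(2 - 1*(-2))**2 = 2*(2 + 2)**2 = 2*4**2 = 2*16 = 32)
x = 32
(x + c)**2 = (32 + 306)**2 = 338**2 = 114244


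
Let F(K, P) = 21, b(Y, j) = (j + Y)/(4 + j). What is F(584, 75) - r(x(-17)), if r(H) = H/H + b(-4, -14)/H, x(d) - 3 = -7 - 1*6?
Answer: 1009/50 ≈ 20.180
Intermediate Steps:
b(Y, j) = (Y + j)/(4 + j)
x(d) = -10 (x(d) = 3 + (-7 - 1*6) = 3 + (-7 - 6) = 3 - 13 = -10)
r(H) = 1 + 9/(5*H) (r(H) = H/H + ((-4 - 14)/(4 - 14))/H = 1 + (-18/(-10))/H = 1 + (-⅒*(-18))/H = 1 + 9/(5*H))
F(584, 75) - r(x(-17)) = 21 - (9/5 - 10)/(-10) = 21 - (-1)*(-41)/(10*5) = 21 - 1*41/50 = 21 - 41/50 = 1009/50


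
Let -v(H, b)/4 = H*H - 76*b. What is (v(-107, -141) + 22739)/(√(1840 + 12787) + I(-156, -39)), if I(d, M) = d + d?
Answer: 20567352/82717 + 65921*√14627/82717 ≈ 345.03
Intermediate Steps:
I(d, M) = 2*d
v(H, b) = -4*H² + 304*b (v(H, b) = -4*(H*H - 76*b) = -4*(H² - 76*b) = -4*H² + 304*b)
(v(-107, -141) + 22739)/(√(1840 + 12787) + I(-156, -39)) = ((-4*(-107)² + 304*(-141)) + 22739)/(√(1840 + 12787) + 2*(-156)) = ((-4*11449 - 42864) + 22739)/(√14627 - 312) = ((-45796 - 42864) + 22739)/(-312 + √14627) = (-88660 + 22739)/(-312 + √14627) = -65921/(-312 + √14627)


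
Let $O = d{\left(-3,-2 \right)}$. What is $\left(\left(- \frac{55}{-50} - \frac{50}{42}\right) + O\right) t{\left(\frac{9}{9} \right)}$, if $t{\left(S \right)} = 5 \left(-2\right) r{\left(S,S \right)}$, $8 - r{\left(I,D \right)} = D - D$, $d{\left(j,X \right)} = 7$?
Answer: $- \frac{11608}{21} \approx -552.76$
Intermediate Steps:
$O = 7$
$r{\left(I,D \right)} = 8$ ($r{\left(I,D \right)} = 8 - \left(D - D\right) = 8 - 0 = 8 + 0 = 8$)
$t{\left(S \right)} = -80$ ($t{\left(S \right)} = 5 \left(-2\right) 8 = \left(-10\right) 8 = -80$)
$\left(\left(- \frac{55}{-50} - \frac{50}{42}\right) + O\right) t{\left(\frac{9}{9} \right)} = \left(\left(- \frac{55}{-50} - \frac{50}{42}\right) + 7\right) \left(-80\right) = \left(\left(\left(-55\right) \left(- \frac{1}{50}\right) - \frac{25}{21}\right) + 7\right) \left(-80\right) = \left(\left(\frac{11}{10} - \frac{25}{21}\right) + 7\right) \left(-80\right) = \left(- \frac{19}{210} + 7\right) \left(-80\right) = \frac{1451}{210} \left(-80\right) = - \frac{11608}{21}$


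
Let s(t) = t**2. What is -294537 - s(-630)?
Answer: -691437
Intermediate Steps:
-294537 - s(-630) = -294537 - 1*(-630)**2 = -294537 - 1*396900 = -294537 - 396900 = -691437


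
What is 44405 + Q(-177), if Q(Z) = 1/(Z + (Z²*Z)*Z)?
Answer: 43583776771921/981506064 ≈ 44405.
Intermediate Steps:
Q(Z) = 1/(Z + Z⁴) (Q(Z) = 1/(Z + Z³*Z) = 1/(Z + Z⁴))
44405 + Q(-177) = 44405 + 1/(-177 + (-177)⁴) = 44405 + 1/(-177 + 981506241) = 44405 + 1/981506064 = 43583776771921/981506064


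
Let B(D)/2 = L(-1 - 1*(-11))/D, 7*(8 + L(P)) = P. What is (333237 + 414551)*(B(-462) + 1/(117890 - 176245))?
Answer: 182372780804/8578185 ≈ 21260.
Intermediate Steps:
L(P) = -8 + P/7
B(D) = -92/(7*D) (B(D) = 2*((-8 + (-1 - 1*(-11))/7)/D) = 2*((-8 + (-1 + 11)/7)/D) = 2*((-8 + (⅐)*10)/D) = 2*((-8 + 10/7)/D) = 2*(-46/(7*D)) = -92/(7*D))
(333237 + 414551)*(B(-462) + 1/(117890 - 176245)) = (333237 + 414551)*(-92/7/(-462) + 1/(117890 - 176245)) = 747788*(-92/7*(-1/462) + 1/(-58355)) = 747788*(46/1617 - 1/58355) = 747788*(243883/8578185) = 182372780804/8578185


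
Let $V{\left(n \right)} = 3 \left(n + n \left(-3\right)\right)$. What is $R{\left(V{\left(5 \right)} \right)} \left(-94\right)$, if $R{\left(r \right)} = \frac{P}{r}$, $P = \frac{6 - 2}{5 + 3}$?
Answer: $\frac{47}{30} \approx 1.5667$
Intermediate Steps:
$P = \frac{1}{2}$ ($P = \frac{4}{8} = 4 \cdot \frac{1}{8} = \frac{1}{2} \approx 0.5$)
$V{\left(n \right)} = - 6 n$ ($V{\left(n \right)} = 3 \left(n - 3 n\right) = 3 \left(- 2 n\right) = - 6 n$)
$R{\left(r \right)} = \frac{1}{2 r}$
$R{\left(V{\left(5 \right)} \right)} \left(-94\right) = \frac{1}{2 \left(\left(-6\right) 5\right)} \left(-94\right) = \frac{1}{2 \left(-30\right)} \left(-94\right) = \frac{1}{2} \left(- \frac{1}{30}\right) \left(-94\right) = \left(- \frac{1}{60}\right) \left(-94\right) = \frac{47}{30}$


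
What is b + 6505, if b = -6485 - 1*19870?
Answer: -19850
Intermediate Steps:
b = -26355 (b = -6485 - 19870 = -26355)
b + 6505 = -26355 + 6505 = -19850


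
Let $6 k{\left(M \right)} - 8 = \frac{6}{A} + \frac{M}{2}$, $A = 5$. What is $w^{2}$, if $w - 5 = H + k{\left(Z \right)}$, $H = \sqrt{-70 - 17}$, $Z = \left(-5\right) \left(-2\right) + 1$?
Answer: $- \frac{12599}{400} + \frac{149 i \sqrt{87}}{10} \approx -31.497 + 138.98 i$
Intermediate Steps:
$Z = 11$ ($Z = 10 + 1 = 11$)
$k{\left(M \right)} = \frac{23}{15} + \frac{M}{12}$ ($k{\left(M \right)} = \frac{4}{3} + \frac{\frac{6}{5} + \frac{M}{2}}{6} = \frac{4}{3} + \left(\frac{1}{5} + \frac{M}{12}\right) = \frac{23}{15} + \frac{M}{12}$)
$H = i \sqrt{87}$ ($H = \sqrt{-87} = i \sqrt{87} \approx 9.3274 i$)
$w = \frac{149}{20} + i \sqrt{87}$ ($w = 5 + \left(i \sqrt{87} + \left(\frac{23}{15} + \frac{1}{12} \cdot 11\right)\right) = 5 + \left(i \sqrt{87} + \left(\frac{23}{15} + \frac{11}{12}\right)\right) = 5 + \left(i \sqrt{87} + \frac{49}{20}\right) = 5 + \left(\frac{49}{20} + i \sqrt{87}\right) = \frac{149}{20} + i \sqrt{87} \approx 7.45 + 9.3274 i$)
$w^{2} = \left(\frac{149}{20} + i \sqrt{87}\right)^{2}$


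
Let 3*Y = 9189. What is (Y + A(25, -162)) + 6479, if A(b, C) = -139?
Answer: 9403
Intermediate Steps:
Y = 3063 (Y = (⅓)*9189 = 3063)
(Y + A(25, -162)) + 6479 = (3063 - 139) + 6479 = 2924 + 6479 = 9403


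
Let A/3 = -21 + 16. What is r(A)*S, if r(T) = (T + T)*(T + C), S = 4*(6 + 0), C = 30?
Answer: -10800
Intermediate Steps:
A = -15 (A = 3*(-21 + 16) = 3*(-5) = -15)
S = 24 (S = 4*6 = 24)
r(T) = 2*T*(30 + T) (r(T) = (T + T)*(T + 30) = (2*T)*(30 + T) = 2*T*(30 + T))
r(A)*S = (2*(-15)*(30 - 15))*24 = (2*(-15)*15)*24 = -450*24 = -10800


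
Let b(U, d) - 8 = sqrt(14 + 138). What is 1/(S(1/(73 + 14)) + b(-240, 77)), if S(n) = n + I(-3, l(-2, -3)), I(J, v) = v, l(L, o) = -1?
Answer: -26535/389194 + 7569*sqrt(38)/389194 ≈ 0.051705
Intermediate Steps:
b(U, d) = 8 + 2*sqrt(38) (b(U, d) = 8 + sqrt(14 + 138) = 8 + sqrt(152) = 8 + 2*sqrt(38))
S(n) = -1 + n (S(n) = n - 1 = -1 + n)
1/(S(1/(73 + 14)) + b(-240, 77)) = 1/((-1 + 1/(73 + 14)) + (8 + 2*sqrt(38))) = 1/((-1 + 1/87) + (8 + 2*sqrt(38))) = 1/(-86/87 + (8 + 2*sqrt(38))) = 1/(610/87 + 2*sqrt(38))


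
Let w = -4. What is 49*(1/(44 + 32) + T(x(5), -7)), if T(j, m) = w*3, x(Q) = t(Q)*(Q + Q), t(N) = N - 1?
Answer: -44639/76 ≈ -587.36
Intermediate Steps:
t(N) = -1 + N
x(Q) = 2*Q*(-1 + Q) (x(Q) = (-1 + Q)*(Q + Q) = (-1 + Q)*(2*Q) = 2*Q*(-1 + Q))
T(j, m) = -12 (T(j, m) = -4*3 = -12)
49*(1/(44 + 32) + T(x(5), -7)) = 49*(1/(44 + 32) - 12) = 49*(1/76 - 12) = 49*(-911/76) = -44639/76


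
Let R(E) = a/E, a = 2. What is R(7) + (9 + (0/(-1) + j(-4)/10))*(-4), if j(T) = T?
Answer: -1194/35 ≈ -34.114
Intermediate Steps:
R(E) = 2/E
R(7) + (9 + (0/(-1) + j(-4)/10))*(-4) = 2/7 + (9 + (0/(-1) - 4/10))*(-4) = 2*(⅐) + (9 + (0*(-1) - 4*⅒))*(-4) = 2/7 + (9 + (0 - ⅖))*(-4) = 2/7 + (9 - ⅖)*(-4) = 2/7 + (43/5)*(-4) = 2/7 - 172/5 = -1194/35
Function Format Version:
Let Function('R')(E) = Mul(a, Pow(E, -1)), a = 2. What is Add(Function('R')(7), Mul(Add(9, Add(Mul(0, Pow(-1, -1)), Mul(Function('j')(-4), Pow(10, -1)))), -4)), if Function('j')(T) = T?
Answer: Rational(-1194, 35) ≈ -34.114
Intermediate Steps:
Function('R')(E) = Mul(2, Pow(E, -1))
Add(Function('R')(7), Mul(Add(9, Add(Mul(0, Pow(-1, -1)), Mul(Function('j')(-4), Pow(10, -1)))), -4)) = Add(Mul(2, Pow(7, -1)), Mul(Add(9, Add(Mul(0, Pow(-1, -1)), Mul(-4, Pow(10, -1)))), -4)) = Add(Mul(2, Rational(1, 7)), Mul(Add(9, Add(Mul(0, -1), Mul(-4, Rational(1, 10)))), -4)) = Add(Rational(2, 7), Mul(Add(9, Add(0, Rational(-2, 5))), -4)) = Add(Rational(2, 7), Mul(Add(9, Rational(-2, 5)), -4)) = Add(Rational(2, 7), Mul(Rational(43, 5), -4)) = Add(Rational(2, 7), Rational(-172, 5)) = Rational(-1194, 35)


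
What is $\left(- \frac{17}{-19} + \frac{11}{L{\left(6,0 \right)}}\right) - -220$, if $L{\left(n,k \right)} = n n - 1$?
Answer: $\frac{147104}{665} \approx 221.21$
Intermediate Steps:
$L{\left(n,k \right)} = -1 + n^{2}$ ($L{\left(n,k \right)} = n^{2} - 1 = -1 + n^{2}$)
$\left(- \frac{17}{-19} + \frac{11}{L{\left(6,0 \right)}}\right) - -220 = \left(- \frac{17}{-19} + \frac{11}{-1 + 6^{2}}\right) - -220 = \left(\left(-17\right) \left(- \frac{1}{19}\right) + \frac{11}{-1 + 36}\right) + 220 = \left(\frac{17}{19} + \frac{11}{35}\right) + 220 = \frac{804}{665} + 220 = \frac{147104}{665}$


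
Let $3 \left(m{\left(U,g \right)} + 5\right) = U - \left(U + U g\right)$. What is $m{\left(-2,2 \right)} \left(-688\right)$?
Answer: $\frac{7568}{3} \approx 2522.7$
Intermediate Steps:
$m{\left(U,g \right)} = -5 - \frac{U g}{3}$ ($m{\left(U,g \right)} = -5 + \frac{U - \left(U + U g\right)}{3} = -5 + \frac{\left(-1\right) U g}{3} = -5 - \frac{U g}{3}$)
$m{\left(-2,2 \right)} \left(-688\right) = \left(-5 - \left(- \frac{2}{3}\right) 2\right) \left(-688\right) = \left(-5 + \frac{4}{3}\right) \left(-688\right) = \left(- \frac{11}{3}\right) \left(-688\right) = \frac{7568}{3}$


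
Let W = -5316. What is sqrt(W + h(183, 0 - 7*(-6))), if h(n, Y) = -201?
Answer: 3*I*sqrt(613) ≈ 74.276*I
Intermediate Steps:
sqrt(W + h(183, 0 - 7*(-6))) = sqrt(-5316 - 201) = sqrt(-5517) = 3*I*sqrt(613)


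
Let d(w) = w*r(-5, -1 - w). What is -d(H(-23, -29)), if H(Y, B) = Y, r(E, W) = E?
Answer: -115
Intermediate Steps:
d(w) = -5*w (d(w) = w*(-5) = -5*w)
-d(H(-23, -29)) = -(-5)*(-23) = -1*115 = -115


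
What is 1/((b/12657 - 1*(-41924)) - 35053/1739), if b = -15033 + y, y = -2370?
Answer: 7336841/307431745538 ≈ 2.3865e-5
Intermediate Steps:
b = -17403 (b = -15033 - 2370 = -17403)
1/((b/12657 - 1*(-41924)) - 35053/1739) = 1/((-17403/12657 - 1*(-41924)) - 35053/1739) = 1/((-17403*1/12657 + 41924) - 35053*1/1739) = 1/((-5801/4219 + 41924) - 35053/1739) = 1/(176871555/4219 - 35053/1739) = 1/(307431745538/7336841) = 7336841/307431745538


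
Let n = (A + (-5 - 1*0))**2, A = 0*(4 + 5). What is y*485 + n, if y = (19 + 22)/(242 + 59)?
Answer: 27410/301 ≈ 91.063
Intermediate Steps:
A = 0 (A = 0*9 = 0)
n = 25 (n = (0 + (-5 - 1*0))**2 = (0 + (-5 + 0))**2 = (0 - 5)**2 = (-5)**2 = 25)
y = 41/301 ≈ 0.13621
y*485 + n = (41/301)*485 + 25 = 19885/301 + 25 = 27410/301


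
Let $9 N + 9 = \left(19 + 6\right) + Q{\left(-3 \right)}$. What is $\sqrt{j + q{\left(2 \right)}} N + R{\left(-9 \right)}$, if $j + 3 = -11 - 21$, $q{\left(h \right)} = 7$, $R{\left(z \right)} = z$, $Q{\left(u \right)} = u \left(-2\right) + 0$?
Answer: $-9 + \frac{44 i \sqrt{7}}{9} \approx -9.0 + 12.935 i$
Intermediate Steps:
$Q{\left(u \right)} = - 2 u$ ($Q{\left(u \right)} = - 2 u + 0 = - 2 u$)
$N = \frac{22}{9}$ ($N = -1 + \frac{\left(19 + 6\right) - -6}{9} = -1 + \frac{25 + 6}{9} = -1 + \frac{1}{9} \cdot 31 = -1 + \frac{31}{9} = \frac{22}{9} \approx 2.4444$)
$j = -35$ ($j = -3 - 32 = -35$)
$\sqrt{j + q{\left(2 \right)}} N + R{\left(-9 \right)} = \sqrt{-35 + 7} \cdot \frac{22}{9} - 9 = \sqrt{-28} \cdot \frac{22}{9} - 9 = 2 i \sqrt{7} \cdot \frac{22}{9} - 9 = \frac{44 i \sqrt{7}}{9} - 9 = -9 + \frac{44 i \sqrt{7}}{9}$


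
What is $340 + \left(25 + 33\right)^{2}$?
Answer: $3704$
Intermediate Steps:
$340 + \left(25 + 33\right)^{2} = 340 + 58^{2} = 340 + 3364 = 3704$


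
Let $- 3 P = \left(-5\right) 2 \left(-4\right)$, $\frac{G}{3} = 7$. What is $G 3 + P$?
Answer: $\frac{149}{3} \approx 49.667$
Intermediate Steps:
$G = 21$ ($G = 3 \cdot 7 = 21$)
$P = - \frac{40}{3}$ ($P = - \frac{\left(-5\right) 2 \left(-4\right)}{3} = - \frac{\left(-10\right) \left(-4\right)}{3} = \left(- \frac{1}{3}\right) 40 = - \frac{40}{3} \approx -13.333$)
$G 3 + P = 21 \cdot 3 - \frac{40}{3} = 63 - \frac{40}{3} = \frac{149}{3}$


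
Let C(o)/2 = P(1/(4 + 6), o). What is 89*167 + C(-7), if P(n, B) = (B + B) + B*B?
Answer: 14933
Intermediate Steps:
P(n, B) = B**2 + 2*B (P(n, B) = 2*B + B**2 = B**2 + 2*B)
C(o) = 2*o*(2 + o) (C(o) = 2*(o*(2 + o)) = 2*o*(2 + o))
89*167 + C(-7) = 89*167 + 2*(-7)*(2 - 7) = 14863 + 2*(-7)*(-5) = 14863 + 70 = 14933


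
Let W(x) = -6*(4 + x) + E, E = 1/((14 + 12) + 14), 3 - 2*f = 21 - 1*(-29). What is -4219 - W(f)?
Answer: -173441/40 ≈ -4336.0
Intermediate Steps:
f = -47/2 (f = 3/2 - (21 - 1*(-29))/2 = 3/2 - (21 + 29)/2 = 3/2 - 1/2*50 = 3/2 - 25 = -47/2 ≈ -23.500)
E = 1/40 (E = 1/(26 + 14) = 1/40 ≈ 0.025000)
W(x) = -959/40 - 6*x (W(x) = -6*(4 + x) + 1/40 = -(24 + 6*x) + 1/40 = (-24 - 6*x) + 1/40 = -959/40 - 6*x)
-4219 - W(f) = -4219 - (-959/40 - 6*(-47/2)) = -4219 - (-959/40 + 141) = -4219 - 1*4681/40 = -4219 - 4681/40 = -173441/40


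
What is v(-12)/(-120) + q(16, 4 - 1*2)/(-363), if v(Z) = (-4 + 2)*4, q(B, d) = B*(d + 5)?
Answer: -439/1815 ≈ -0.24187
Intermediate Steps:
q(B, d) = B*(5 + d)
v(Z) = -8 (v(Z) = -2*4 = -8)
v(-12)/(-120) + q(16, 4 - 1*2)/(-363) = -8/(-120) + (16*(5 + (4 - 1*2)))/(-363) = -8*(-1/120) + (16*(5 + (4 - 2)))*(-1/363) = 1/15 + (16*(5 + 2))*(-1/363) = 1/15 + (16*7)*(-1/363) = 1/15 + 112*(-1/363) = 1/15 - 112/363 = -439/1815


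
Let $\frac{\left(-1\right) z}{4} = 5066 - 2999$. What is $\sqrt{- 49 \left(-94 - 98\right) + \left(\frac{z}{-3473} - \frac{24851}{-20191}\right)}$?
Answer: $\frac{\sqrt{46279559166706140665}}{70123343} \approx 97.013$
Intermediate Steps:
$z = -8268$ ($z = - 4 \left(5066 - 2999\right) = \left(-4\right) 2067 = -8268$)
$\sqrt{- 49 \left(-94 - 98\right) + \left(\frac{z}{-3473} - \frac{24851}{-20191}\right)} = \sqrt{- 49 \left(-94 - 98\right) - \left(- \frac{24851}{20191} - \frac{8268}{3473}\right)} = \sqrt{\left(-49\right) \left(-192\right) - - \frac{253246711}{70123343}} = \sqrt{9408 + \left(\frac{8268}{3473} + \frac{24851}{20191}\right)} = \sqrt{9408 + \frac{253246711}{70123343}} = \sqrt{\frac{659973657655}{70123343}} = \frac{\sqrt{46279559166706140665}}{70123343}$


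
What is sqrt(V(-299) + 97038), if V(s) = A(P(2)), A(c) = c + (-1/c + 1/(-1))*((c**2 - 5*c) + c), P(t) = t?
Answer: sqrt(97046) ≈ 311.52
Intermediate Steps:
A(c) = c + (-1 - 1/c)*(c**2 - 4*c) (A(c) = c + (-1/c + 1*(-1))*(c**2 - 4*c) = c + (-1/c - 1)*(c**2 - 4*c) = c + (-1 - 1/c)*(c**2 - 4*c))
V(s) = 8 (V(s) = 4 - 1*2**2 + 4*2 = 4 - 1*4 + 8 = 4 - 4 + 8 = 8)
sqrt(V(-299) + 97038) = sqrt(8 + 97038) = sqrt(97046)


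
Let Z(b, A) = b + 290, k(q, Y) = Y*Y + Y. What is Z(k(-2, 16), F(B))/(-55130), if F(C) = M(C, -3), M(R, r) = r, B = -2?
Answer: -281/27565 ≈ -0.010194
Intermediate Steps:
F(C) = -3
k(q, Y) = Y + Y² (k(q, Y) = Y² + Y = Y + Y²)
Z(b, A) = 290 + b
Z(k(-2, 16), F(B))/(-55130) = (290 + 16*(1 + 16))/(-55130) = (290 + 16*17)*(-1/55130) = (290 + 272)*(-1/55130) = 562*(-1/55130) = -281/27565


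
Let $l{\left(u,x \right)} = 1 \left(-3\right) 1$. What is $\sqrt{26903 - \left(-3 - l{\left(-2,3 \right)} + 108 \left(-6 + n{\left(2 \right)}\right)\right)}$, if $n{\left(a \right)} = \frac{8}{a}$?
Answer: $\sqrt{27119} \approx 164.68$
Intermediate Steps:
$l{\left(u,x \right)} = -3$ ($l{\left(u,x \right)} = \left(-3\right) 1 = -3$)
$\sqrt{26903 - \left(-3 - l{\left(-2,3 \right)} + 108 \left(-6 + n{\left(2 \right)}\right)\right)} = \sqrt{26903 - 108 \left(-6 + \frac{8}{2}\right)} = \sqrt{26903 + \left(- 108 \left(-6 + 8 \cdot \frac{1}{2}\right) + \left(-3 + 3\right)\right)} = \sqrt{26903 + \left(- 108 \left(-6 + 4\right) + 0\right)} = \sqrt{26903 + \left(\left(-108\right) \left(-2\right) + 0\right)} = \sqrt{26903 + \left(216 + 0\right)} = \sqrt{26903 + 216} = \sqrt{27119}$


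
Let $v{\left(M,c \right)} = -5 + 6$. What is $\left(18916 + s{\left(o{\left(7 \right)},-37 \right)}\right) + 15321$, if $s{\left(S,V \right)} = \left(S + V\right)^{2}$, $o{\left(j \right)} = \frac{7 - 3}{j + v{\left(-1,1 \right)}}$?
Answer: $\frac{142277}{4} \approx 35569.0$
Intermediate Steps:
$v{\left(M,c \right)} = 1$
$o{\left(j \right)} = \frac{4}{1 + j}$ ($o{\left(j \right)} = \frac{7 - 3}{j + 1} = \frac{4}{1 + j}$)
$\left(18916 + s{\left(o{\left(7 \right)},-37 \right)}\right) + 15321 = \left(18916 + \left(\frac{4}{1 + 7} - 37\right)^{2}\right) + 15321 = \left(18916 + \left(\frac{4}{8} - 37\right)^{2}\right) + 15321 = \left(18916 + \left(4 \cdot \frac{1}{8} - 37\right)^{2}\right) + 15321 = \left(18916 + \left(\frac{1}{2} - 37\right)^{2}\right) + 15321 = \left(18916 + \left(- \frac{73}{2}\right)^{2}\right) + 15321 = \left(18916 + \frac{5329}{4}\right) + 15321 = \frac{80993}{4} + 15321 = \frac{142277}{4}$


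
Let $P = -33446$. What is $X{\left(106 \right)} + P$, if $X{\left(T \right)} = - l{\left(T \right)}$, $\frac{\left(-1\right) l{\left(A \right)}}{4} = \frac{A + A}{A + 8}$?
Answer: $- \frac{1905998}{57} \approx -33439.0$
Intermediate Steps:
$l{\left(A \right)} = - \frac{8 A}{8 + A}$ ($l{\left(A \right)} = - 4 \frac{A + A}{A + 8} = - 4 \frac{2 A}{8 + A} = - \frac{8 A}{8 + A}$)
$X{\left(T \right)} = \frac{8 T}{8 + T}$ ($X{\left(T \right)} = - \frac{\left(-8\right) T}{8 + T} = \frac{8 T}{8 + T}$)
$X{\left(106 \right)} + P = 8 \cdot 106 \frac{1}{8 + 106} - 33446 = 8 \cdot 106 \cdot \frac{1}{114} - 33446 = \frac{424}{57} - 33446 = - \frac{1905998}{57}$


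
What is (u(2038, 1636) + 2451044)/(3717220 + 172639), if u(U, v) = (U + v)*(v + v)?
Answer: 14472372/3889859 ≈ 3.7205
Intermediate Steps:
u(U, v) = 2*v*(U + v) (u(U, v) = (U + v)*(2*v) = 2*v*(U + v))
(u(2038, 1636) + 2451044)/(3717220 + 172639) = (2*1636*(2038 + 1636) + 2451044)/(3717220 + 172639) = (2*1636*3674 + 2451044)/3889859 = (12021328 + 2451044)*(1/3889859) = 14472372*(1/3889859) = 14472372/3889859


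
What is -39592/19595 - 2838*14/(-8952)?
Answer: 35343413/14617870 ≈ 2.4178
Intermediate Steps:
-39592/19595 - 2838*14/(-8952) = -39592*1/19595 - 39732*(-1/8952) = -39592/19595 + 3311/746 = 35343413/14617870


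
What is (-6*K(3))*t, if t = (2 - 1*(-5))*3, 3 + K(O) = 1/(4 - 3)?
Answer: 252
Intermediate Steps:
K(O) = -2 (K(O) = -3 + 1/(4 - 3) = -3 + 1/1 = -3 + 1 = -2)
t = 21 (t = (2 + 5)*3 = 7*3 = 21)
(-6*K(3))*t = -6*(-2)*21 = 12*21 = 252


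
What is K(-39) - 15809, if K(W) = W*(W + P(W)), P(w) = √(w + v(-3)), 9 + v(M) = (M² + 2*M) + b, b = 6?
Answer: -14288 - 39*I*√39 ≈ -14288.0 - 243.55*I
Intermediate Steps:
v(M) = -3 + M² + 2*M (v(M) = -9 + ((M² + 2*M) + 6) = -9 + (6 + M² + 2*M) = -3 + M² + 2*M)
P(w) = √w (P(w) = √(w + (-3 + (-3)² + 2*(-3))) = √(w + (-3 + 9 - 6)) = √(w + 0) = √w)
K(W) = W*(W + √W)
K(-39) - 15809 = -39*(-39 + √(-39)) - 15809 = -39*(-39 + I*√39) - 15809 = (1521 - 39*I*√39) - 15809 = -14288 - 39*I*√39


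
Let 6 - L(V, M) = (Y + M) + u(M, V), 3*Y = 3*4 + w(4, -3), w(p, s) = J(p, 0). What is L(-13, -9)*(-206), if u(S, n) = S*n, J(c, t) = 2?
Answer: 65920/3 ≈ 21973.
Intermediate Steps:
w(p, s) = 2
Y = 14/3 (Y = (3*4 + 2)/3 = (12 + 2)/3 = (1/3)*14 = 14/3 ≈ 4.6667)
L(V, M) = 4/3 - M - M*V (L(V, M) = 6 - ((14/3 + M) + M*V) = 6 - (14/3 + M + M*V) = 6 + (-14/3 - M - M*V) = 4/3 - M - M*V)
L(-13, -9)*(-206) = (4/3 - 1*(-9) - 1*(-9)*(-13))*(-206) = (4/3 + 9 - 117)*(-206) = -320/3*(-206) = 65920/3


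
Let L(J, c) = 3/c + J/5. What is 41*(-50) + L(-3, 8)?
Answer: -82009/40 ≈ -2050.2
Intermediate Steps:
L(J, c) = 3/c + J/5 (L(J, c) = 3/c + J*(⅕) = 3/c + J/5)
41*(-50) + L(-3, 8) = 41*(-50) + (3/8 + (⅕)*(-3)) = -2050 + (3*(⅛) - ⅗) = -2050 + (3/8 - ⅗) = -2050 - 9/40 = -82009/40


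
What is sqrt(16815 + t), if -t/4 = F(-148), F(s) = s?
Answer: 13*sqrt(103) ≈ 131.94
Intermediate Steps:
t = 592 (t = -4*(-148) = 592)
sqrt(16815 + t) = sqrt(16815 + 592) = sqrt(17407) = 13*sqrt(103)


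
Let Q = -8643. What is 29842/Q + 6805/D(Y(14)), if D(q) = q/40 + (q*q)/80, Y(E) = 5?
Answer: 21880022/1407 ≈ 15551.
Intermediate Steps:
D(q) = q/40 + q²/80 (D(q) = q*(1/40) + q²*(1/80) = q/40 + q²/80)
29842/Q + 6805/D(Y(14)) = 29842/(-8643) + 6805/(((1/80)*5*(2 + 5))) = 29842*(-1/8643) + 6805/(((1/80)*5*7)) = -694/201 + 6805/(7/16) = -694/201 + 6805*(16/7) = -694/201 + 108880/7 = 21880022/1407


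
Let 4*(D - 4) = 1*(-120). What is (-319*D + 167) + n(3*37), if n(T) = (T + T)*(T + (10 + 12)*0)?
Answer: 33103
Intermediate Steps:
D = -26 (D = 4 + (1*(-120))/4 = 4 + (1/4)*(-120) = 4 - 30 = -26)
n(T) = 2*T**2 (n(T) = (2*T)*(T + 22*0) = (2*T)*(T + 0) = (2*T)*T = 2*T**2)
(-319*D + 167) + n(3*37) = (-319*(-26) + 167) + 2*(3*37)**2 = (8294 + 167) + 2*111**2 = 8461 + 2*12321 = 8461 + 24642 = 33103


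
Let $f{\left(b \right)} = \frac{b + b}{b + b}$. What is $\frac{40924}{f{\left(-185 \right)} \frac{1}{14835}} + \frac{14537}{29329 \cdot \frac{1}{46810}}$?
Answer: $\frac{17806537517630}{29329} \approx 6.0713 \cdot 10^{8}$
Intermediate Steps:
$f{\left(b \right)} = 1$ ($f{\left(b \right)} = \frac{2 b}{2 b} = 2 b \frac{1}{2 b} = 1$)
$\frac{40924}{f{\left(-185 \right)} \frac{1}{14835}} + \frac{14537}{29329 \cdot \frac{1}{46810}} = \frac{40924}{1 \cdot \frac{1}{14835}} + \frac{14537}{29329 \cdot \frac{1}{46810}} = 40924 \frac{1}{\frac{1}{14835}} + \frac{14537}{\frac{29329}{46810}} = 40924 \cdot 14835 + 14537 \cdot \frac{46810}{29329} = 607107540 + \frac{680476970}{29329} = \frac{17806537517630}{29329}$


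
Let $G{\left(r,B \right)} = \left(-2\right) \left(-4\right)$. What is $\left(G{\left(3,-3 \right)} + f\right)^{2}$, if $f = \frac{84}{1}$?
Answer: $8464$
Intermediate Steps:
$G{\left(r,B \right)} = 8$
$f = 84$ ($f = 84 \cdot 1 = 84$)
$\left(G{\left(3,-3 \right)} + f\right)^{2} = \left(8 + 84\right)^{2} = 92^{2} = 8464$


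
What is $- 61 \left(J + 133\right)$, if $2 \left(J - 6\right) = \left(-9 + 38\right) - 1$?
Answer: $-9333$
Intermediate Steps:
$J = 20$ ($J = 6 + \frac{\left(-9 + 38\right) - 1}{2} = 6 + \frac{29 - 1}{2} = 6 + \frac{1}{2} \cdot 28 = 6 + 14 = 20$)
$- 61 \left(J + 133\right) = - 61 \left(20 + 133\right) = \left(-61\right) 153 = -9333$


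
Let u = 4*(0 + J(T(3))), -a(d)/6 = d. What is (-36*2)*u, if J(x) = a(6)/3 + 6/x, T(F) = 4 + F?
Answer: 22464/7 ≈ 3209.1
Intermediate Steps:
a(d) = -6*d
J(x) = -12 + 6/x (J(x) = -6*6/3 + 6/x = -36*1/3 + 6/x = -12 + 6/x)
u = -312/7 (u = 4*(0 + (-12 + 6/(4 + 3))) = 4*(0 + (-12 + 6/7)) = 4*(0 - 78/7) = 4*(-78/7) = -312/7 ≈ -44.571)
(-36*2)*u = -36*2*(-312/7) = -72*(-312/7) = 22464/7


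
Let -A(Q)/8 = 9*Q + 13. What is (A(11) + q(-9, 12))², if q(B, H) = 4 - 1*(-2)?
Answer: 792100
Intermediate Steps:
q(B, H) = 6 (q(B, H) = 4 + 2 = 6)
A(Q) = -104 - 72*Q (A(Q) = -8*(9*Q + 13) = -8*(13 + 9*Q) = -104 - 72*Q)
(A(11) + q(-9, 12))² = ((-104 - 72*11) + 6)² = ((-104 - 792) + 6)² = (-896 + 6)² = (-890)² = 792100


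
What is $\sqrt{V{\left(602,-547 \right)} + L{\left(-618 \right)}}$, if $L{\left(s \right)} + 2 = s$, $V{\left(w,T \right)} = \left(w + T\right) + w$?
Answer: $\sqrt{37} \approx 6.0828$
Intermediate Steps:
$V{\left(w,T \right)} = T + 2 w$ ($V{\left(w,T \right)} = \left(T + w\right) + w = T + 2 w$)
$L{\left(s \right)} = -2 + s$
$\sqrt{V{\left(602,-547 \right)} + L{\left(-618 \right)}} = \sqrt{\left(-547 + 2 \cdot 602\right) - 620} = \sqrt{\left(-547 + 1204\right) - 620} = \sqrt{657 - 620} = \sqrt{37}$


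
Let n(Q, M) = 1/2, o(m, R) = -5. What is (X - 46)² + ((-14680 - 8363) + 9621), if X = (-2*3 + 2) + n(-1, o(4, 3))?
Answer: -43887/4 ≈ -10972.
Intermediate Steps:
n(Q, M) = ½
X = -7/2 (X = (-2*3 + 2) + ½ = (-6 + 2) + ½ = -4 + ½ = -7/2 ≈ -3.5000)
(X - 46)² + ((-14680 - 8363) + 9621) = (-7/2 - 46)² + ((-14680 - 8363) + 9621) = (-99/2)² + (-23043 + 9621) = 9801/4 - 13422 = -43887/4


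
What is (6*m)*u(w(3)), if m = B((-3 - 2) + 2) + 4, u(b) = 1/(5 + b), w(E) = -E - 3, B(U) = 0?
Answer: -24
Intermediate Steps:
w(E) = -3 - E
m = 4 (m = 0 + 4 = 4)
(6*m)*u(w(3)) = (6*4)/(5 + (-3 - 1*3)) = 24/(5 + (-3 - 3)) = 24/(5 - 6) = 24/(-1) = 24*(-1) = -24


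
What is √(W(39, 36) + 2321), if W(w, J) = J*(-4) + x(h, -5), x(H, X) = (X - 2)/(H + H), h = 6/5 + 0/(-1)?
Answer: √78267/6 ≈ 46.627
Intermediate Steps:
h = 6/5 (h = 6*(⅕) + 0*(-1) = 6/5 + 0 = 6/5 ≈ 1.2000)
x(H, X) = (-2 + X)/(2*H) (x(H, X) = (-2 + X)/((2*H)) = (-2 + X)*(1/(2*H)) = (-2 + X)/(2*H))
W(w, J) = -35/12 - 4*J (W(w, J) = J*(-4) + (-2 - 5)/(2*(6/5)) = -4*J + (½)*(⅚)*(-7) = -4*J - 35/12 = -35/12 - 4*J)
√(W(39, 36) + 2321) = √((-35/12 - 4*36) + 2321) = √((-35/12 - 144) + 2321) = √(-1763/12 + 2321) = √(26089/12) = √78267/6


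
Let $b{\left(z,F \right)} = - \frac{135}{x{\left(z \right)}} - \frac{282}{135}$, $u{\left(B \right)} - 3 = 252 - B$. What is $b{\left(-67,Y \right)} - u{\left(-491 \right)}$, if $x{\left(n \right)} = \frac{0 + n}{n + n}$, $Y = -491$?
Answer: $- \frac{45814}{45} \approx -1018.1$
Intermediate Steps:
$x{\left(n \right)} = \frac{1}{2}$ ($x{\left(n \right)} = \frac{n}{2 n} = n \frac{1}{2 n} = \frac{1}{2}$)
$u{\left(B \right)} = 255 - B$ ($u{\left(B \right)} = 3 - \left(-252 + B\right) = 255 - B$)
$b{\left(z,F \right)} = - \frac{12244}{45}$ ($b{\left(z,F \right)} = - 135 \frac{1}{\frac{1}{2}} - \frac{282}{135} = \left(-135\right) 2 - \frac{94}{45} = -270 - \frac{94}{45} = - \frac{12244}{45}$)
$b{\left(-67,Y \right)} - u{\left(-491 \right)} = - \frac{12244}{45} - \left(255 - -491\right) = - \frac{12244}{45} - \left(255 + 491\right) = - \frac{12244}{45} - 746 = - \frac{45814}{45}$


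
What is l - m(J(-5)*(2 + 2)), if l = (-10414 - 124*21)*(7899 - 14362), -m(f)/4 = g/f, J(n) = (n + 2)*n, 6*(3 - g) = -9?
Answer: 841353343/10 ≈ 8.4135e+7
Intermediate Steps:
g = 9/2 (g = 3 - ⅙*(-9) = 3 + 3/2 = 9/2 ≈ 4.5000)
J(n) = n*(2 + n) (J(n) = (2 + n)*n = n*(2 + n))
m(f) = -18/f
l = 84135334 (l = (-10414 - 2604)*(-6463) = -13018*(-6463) = 84135334)
l - m(J(-5)*(2 + 2)) = 84135334 - (-18)/((-5*(2 - 5))*(2 + 2)) = 84135334 - (-18)/(-5*(-3)*4) = 84135334 - (-18)/(15*4) = 84135334 - (-18)/60 = 84135334 - 1*(-3/10) = 84135334 + 3/10 = 841353343/10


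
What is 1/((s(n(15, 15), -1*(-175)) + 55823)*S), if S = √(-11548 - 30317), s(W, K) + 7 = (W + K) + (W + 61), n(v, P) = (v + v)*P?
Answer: -I*√41865/2384295480 ≈ -8.5815e-8*I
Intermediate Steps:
n(v, P) = 2*P*v (n(v, P) = (2*v)*P = 2*P*v)
s(W, K) = 54 + K + 2*W (s(W, K) = -7 + ((W + K) + (W + 61)) = -7 + ((K + W) + (61 + W)) = -7 + (61 + K + 2*W) = 54 + K + 2*W)
S = I*√41865 (S = √(-41865) = I*√41865 ≈ 204.61*I)
1/((s(n(15, 15), -1*(-175)) + 55823)*S) = 1/(((54 - 1*(-175) + 2*(2*15*15)) + 55823)*((I*√41865))) = (-I*√41865/41865)/((54 + 175 + 2*450) + 55823) = (-I*√41865/41865)/((54 + 175 + 900) + 55823) = (-I*√41865/41865)/(1129 + 55823) = (-I*√41865/41865)/56952 = -I*√41865/2384295480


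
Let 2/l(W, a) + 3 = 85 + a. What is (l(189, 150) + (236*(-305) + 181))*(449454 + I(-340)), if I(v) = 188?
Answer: -1872462840743/58 ≈ -3.2284e+10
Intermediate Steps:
l(W, a) = 2/(82 + a) (l(W, a) = 2/(-3 + (85 + a)) = 2/(82 + a))
(l(189, 150) + (236*(-305) + 181))*(449454 + I(-340)) = (2/(82 + 150) + (236*(-305) + 181))*(449454 + 188) = (2/232 + (-71980 + 181))*449642 = (2*(1/232) - 71799)*449642 = (1/116 - 71799)*449642 = -8328683/116*449642 = -1872462840743/58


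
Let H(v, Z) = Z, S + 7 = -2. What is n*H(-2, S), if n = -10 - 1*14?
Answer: 216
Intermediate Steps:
S = -9 (S = -7 - 2 = -9)
n = -24 (n = -10 - 14 = -24)
n*H(-2, S) = -24*(-9) = 216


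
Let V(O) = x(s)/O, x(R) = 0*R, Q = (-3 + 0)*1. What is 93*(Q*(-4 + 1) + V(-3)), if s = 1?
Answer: 837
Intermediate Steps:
Q = -3 (Q = -3*1 = -3)
x(R) = 0
V(O) = 0 (V(O) = 0/O = 0)
93*(Q*(-4 + 1) + V(-3)) = 93*(-3*(-4 + 1) + 0) = 93*(-3*(-3) + 0) = 93*(9 + 0) = 93*9 = 837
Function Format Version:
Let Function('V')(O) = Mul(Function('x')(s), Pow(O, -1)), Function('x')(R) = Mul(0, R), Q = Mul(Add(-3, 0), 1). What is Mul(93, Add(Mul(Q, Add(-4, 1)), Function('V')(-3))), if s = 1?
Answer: 837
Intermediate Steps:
Q = -3 (Q = Mul(-3, 1) = -3)
Function('x')(R) = 0
Function('V')(O) = 0 (Function('V')(O) = Mul(0, Pow(O, -1)) = 0)
Mul(93, Add(Mul(Q, Add(-4, 1)), Function('V')(-3))) = Mul(93, Add(Mul(-3, Add(-4, 1)), 0)) = Mul(93, Add(Mul(-3, -3), 0)) = Mul(93, Add(9, 0)) = Mul(93, 9) = 837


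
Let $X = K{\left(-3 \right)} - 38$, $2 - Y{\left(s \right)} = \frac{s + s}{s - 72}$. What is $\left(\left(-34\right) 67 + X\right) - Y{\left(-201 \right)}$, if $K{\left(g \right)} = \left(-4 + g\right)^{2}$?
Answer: $- \frac{206345}{91} \approx -2267.5$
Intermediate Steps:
$Y{\left(s \right)} = 2 - \frac{2 s}{-72 + s}$ ($Y{\left(s \right)} = 2 - \frac{s + s}{s - 72} = 2 - \frac{2 s}{-72 + s}$)
$X = 11$ ($X = \left(-4 - 3\right)^{2} - 38 = \left(-7\right)^{2} - 38 = 49 - 38 = 11$)
$\left(\left(-34\right) 67 + X\right) - Y{\left(-201 \right)} = \left(\left(-34\right) 67 + 11\right) - - \frac{144}{-72 - 201} = \left(-2278 + 11\right) - - \frac{144}{-273} = -2267 - \left(-144\right) \left(- \frac{1}{273}\right) = -2267 - \frac{48}{91} = - \frac{206345}{91}$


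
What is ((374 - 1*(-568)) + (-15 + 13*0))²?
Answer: 859329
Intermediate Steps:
((374 - 1*(-568)) + (-15 + 13*0))² = ((374 + 568) + (-15 + 0))² = (942 - 15)² = 927² = 859329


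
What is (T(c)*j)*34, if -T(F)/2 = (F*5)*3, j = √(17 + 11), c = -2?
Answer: 4080*√7 ≈ 10795.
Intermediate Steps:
j = 2*√7 (j = √28 = 2*√7 ≈ 5.2915)
T(F) = -30*F (T(F) = -2*F*5*3 = -2*5*F*3 = -30*F)
(T(c)*j)*34 = ((-30*(-2))*(2*√7))*34 = (60*(2*√7))*34 = (120*√7)*34 = 4080*√7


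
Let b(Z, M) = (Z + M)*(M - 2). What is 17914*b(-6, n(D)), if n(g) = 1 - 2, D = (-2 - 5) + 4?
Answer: 376194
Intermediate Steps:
D = -3 (D = -7 + 4 = -3)
n(g) = -1
b(Z, M) = (-2 + M)*(M + Z) (b(Z, M) = (M + Z)*(-2 + M) = (-2 + M)*(M + Z))
17914*b(-6, n(D)) = 17914*((-1)² - 2*(-1) - 2*(-6) - 1*(-6)) = 17914*(1 + 2 + 12 + 6) = 17914*21 = 376194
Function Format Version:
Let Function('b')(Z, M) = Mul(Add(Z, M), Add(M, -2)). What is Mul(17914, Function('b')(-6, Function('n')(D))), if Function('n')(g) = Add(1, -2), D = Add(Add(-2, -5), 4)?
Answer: 376194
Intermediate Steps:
D = -3 (D = Add(-7, 4) = -3)
Function('n')(g) = -1
Function('b')(Z, M) = Mul(Add(-2, M), Add(M, Z)) (Function('b')(Z, M) = Mul(Add(M, Z), Add(-2, M)) = Mul(Add(-2, M), Add(M, Z)))
Mul(17914, Function('b')(-6, Function('n')(D))) = Mul(17914, Add(Pow(-1, 2), Mul(-2, -1), Mul(-2, -6), Mul(-1, -6))) = Mul(17914, Add(1, 2, 12, 6)) = Mul(17914, 21) = 376194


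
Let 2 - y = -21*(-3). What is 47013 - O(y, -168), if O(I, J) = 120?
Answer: 46893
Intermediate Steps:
y = -61 (y = 2 - (-21)*(-3) = 2 - 1*63 = 2 - 63 = -61)
47013 - O(y, -168) = 47013 - 1*120 = 47013 - 120 = 46893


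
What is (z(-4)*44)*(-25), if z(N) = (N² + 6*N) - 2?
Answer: 11000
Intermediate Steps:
z(N) = -2 + N² + 6*N
(z(-4)*44)*(-25) = ((-2 + (-4)² + 6*(-4))*44)*(-25) = ((-2 + 16 - 24)*44)*(-25) = -10*44*(-25) = -440*(-25) = 11000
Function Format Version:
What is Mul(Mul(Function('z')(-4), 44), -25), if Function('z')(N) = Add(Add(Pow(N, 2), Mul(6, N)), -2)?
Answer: 11000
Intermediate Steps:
Function('z')(N) = Add(-2, Pow(N, 2), Mul(6, N))
Mul(Mul(Function('z')(-4), 44), -25) = Mul(Mul(Add(-2, Pow(-4, 2), Mul(6, -4)), 44), -25) = Mul(Mul(Add(-2, 16, -24), 44), -25) = Mul(Mul(-10, 44), -25) = Mul(-440, -25) = 11000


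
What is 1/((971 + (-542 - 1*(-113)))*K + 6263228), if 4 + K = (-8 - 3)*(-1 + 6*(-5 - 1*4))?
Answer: 1/6588970 ≈ 1.5177e-7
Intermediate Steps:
K = 601 (K = -4 + (-8 - 3)*(-1 + 6*(-5 - 1*4)) = -4 - 11*(-1 + 6*(-5 - 4)) = -4 - 11*(-1 + 6*(-9)) = -4 - 11*(-1 - 54) = -4 - 11*(-55) = -4 + 605 = 601)
1/((971 + (-542 - 1*(-113)))*K + 6263228) = 1/((971 + (-542 - 1*(-113)))*601 + 6263228) = 1/((971 + (-542 + 113))*601 + 6263228) = 1/((971 - 429)*601 + 6263228) = 1/(542*601 + 6263228) = 1/(325742 + 6263228) = 1/6588970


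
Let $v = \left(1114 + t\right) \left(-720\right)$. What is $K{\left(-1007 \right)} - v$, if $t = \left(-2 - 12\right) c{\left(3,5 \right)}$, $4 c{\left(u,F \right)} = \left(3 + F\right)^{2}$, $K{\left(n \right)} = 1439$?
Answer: $642239$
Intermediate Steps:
$c{\left(u,F \right)} = \frac{\left(3 + F\right)^{2}}{4}$
$t = -224$ ($t = \left(-2 - 12\right) \frac{\left(3 + 5\right)^{2}}{4} = - 14 \frac{8^{2}}{4} = - 14 \cdot \frac{1}{4} \cdot 64 = \left(-14\right) 16 = -224$)
$v = -640800$ ($v = \left(1114 - 224\right) \left(-720\right) = 890 \left(-720\right) = -640800$)
$K{\left(-1007 \right)} - v = 1439 - -640800 = 1439 + 640800 = 642239$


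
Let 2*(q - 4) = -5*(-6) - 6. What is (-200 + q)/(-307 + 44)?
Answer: 184/263 ≈ 0.69962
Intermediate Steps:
q = 16 (q = 4 + (-5*(-6) - 6)/2 = 4 + (30 - 6)/2 = 4 + (½)*24 = 4 + 12 = 16)
(-200 + q)/(-307 + 44) = (-200 + 16)/(-307 + 44) = -184/(-263) = -184*(-1/263) = 184/263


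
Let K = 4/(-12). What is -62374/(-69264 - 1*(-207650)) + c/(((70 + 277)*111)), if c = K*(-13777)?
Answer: -2650417076/7995320343 ≈ -0.33150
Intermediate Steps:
K = -⅓ (K = 4*(-1/12) = -⅓ ≈ -0.33333)
c = 13777/3 (c = -⅓*(-13777) = 13777/3 ≈ 4592.3)
-62374/(-69264 - 1*(-207650)) + c/(((70 + 277)*111)) = -62374/(-69264 - 1*(-207650)) + 13777/(3*(((70 + 277)*111))) = -62374/(-69264 + 207650) + 13777/(3*((347*111))) = -62374/138386 + (13777/3)/38517 = -62374*1/138386 + (13777/3)*(1/38517) = -31187/69193 + 13777/115551 = -2650417076/7995320343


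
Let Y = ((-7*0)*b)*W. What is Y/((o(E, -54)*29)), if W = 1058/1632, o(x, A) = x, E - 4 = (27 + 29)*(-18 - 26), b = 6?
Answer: 0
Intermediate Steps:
E = -2460 (E = 4 + (27 + 29)*(-18 - 26) = 4 + 56*(-44) = 4 - 2464 = -2460)
W = 529/816 (W = 1058*(1/1632) = 529/816 ≈ 0.64828)
Y = 0 (Y = (-7*0*6)*(529/816) = (0*6)*(529/816) = 0*(529/816) = 0)
Y/((o(E, -54)*29)) = 0/((-2460*29)) = 0/(-71340) = 0*(-1/71340) = 0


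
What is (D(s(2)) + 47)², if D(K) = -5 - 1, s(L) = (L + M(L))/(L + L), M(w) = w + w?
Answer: 1681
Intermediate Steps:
M(w) = 2*w
s(L) = 3/2 (s(L) = (L + 2*L)/(L + L) = (3*L)/((2*L)) = (3*L)*(1/(2*L)) = 3/2)
D(K) = -6
(D(s(2)) + 47)² = (-6 + 47)² = 41² = 1681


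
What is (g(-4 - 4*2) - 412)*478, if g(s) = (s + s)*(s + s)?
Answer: 78392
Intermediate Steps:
g(s) = 4*s² (g(s) = (2*s)*(2*s) = 4*s²)
(g(-4 - 4*2) - 412)*478 = (4*(-4 - 4*2)² - 412)*478 = (4*(-4 - 8)² - 412)*478 = (4*(-12)² - 412)*478 = (4*144 - 412)*478 = (576 - 412)*478 = 164*478 = 78392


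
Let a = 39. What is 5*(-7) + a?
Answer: 4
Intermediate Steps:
5*(-7) + a = 5*(-7) + 39 = -35 + 39 = 4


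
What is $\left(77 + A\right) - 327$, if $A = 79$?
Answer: $-171$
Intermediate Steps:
$\left(77 + A\right) - 327 = \left(77 + 79\right) - 327 = 156 - 327 = -171$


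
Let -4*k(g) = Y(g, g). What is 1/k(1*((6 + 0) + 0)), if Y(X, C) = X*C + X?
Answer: -2/21 ≈ -0.095238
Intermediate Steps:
Y(X, C) = X + C*X (Y(X, C) = C*X + X = X + C*X)
k(g) = -g*(1 + g)/4
1/k(1*((6 + 0) + 0)) = 1/(-1*((6 + 0) + 0)*(1 + 1*((6 + 0) + 0))/4) = 1/(-1*(6 + 0)*(1 + 1*(6 + 0))/4) = 1/(-1*6*(1 + 1*6)/4) = 1/(-¼*6*(1 + 6)) = 1/(-¼*6*7) = 1/(-21/2) = -2/21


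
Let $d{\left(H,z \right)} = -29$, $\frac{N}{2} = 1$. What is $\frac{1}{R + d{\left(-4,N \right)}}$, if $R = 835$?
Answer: $\frac{1}{806} \approx 0.0012407$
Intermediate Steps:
$N = 2$ ($N = 2 \cdot 1 = 2$)
$\frac{1}{R + d{\left(-4,N \right)}} = \frac{1}{835 - 29} = \frac{1}{806}$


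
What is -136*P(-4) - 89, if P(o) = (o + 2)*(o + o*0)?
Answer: -1177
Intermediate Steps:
P(o) = o*(2 + o) (P(o) = (2 + o)*(o + 0) = (2 + o)*o = o*(2 + o))
-136*P(-4) - 89 = -(-544)*(2 - 4) - 89 = -(-544)*(-2) - 89 = -136*8 - 89 = -1088 - 89 = -1177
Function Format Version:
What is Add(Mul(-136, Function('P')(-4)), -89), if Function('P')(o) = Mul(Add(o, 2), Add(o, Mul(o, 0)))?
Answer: -1177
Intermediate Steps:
Function('P')(o) = Mul(o, Add(2, o)) (Function('P')(o) = Mul(Add(2, o), Add(o, 0)) = Mul(Add(2, o), o) = Mul(o, Add(2, o)))
Add(Mul(-136, Function('P')(-4)), -89) = Add(Mul(-136, Mul(-4, Add(2, -4))), -89) = Add(Mul(-136, Mul(-4, -2)), -89) = Add(Mul(-136, 8), -89) = Add(-1088, -89) = -1177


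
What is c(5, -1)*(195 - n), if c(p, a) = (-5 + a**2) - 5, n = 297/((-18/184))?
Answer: -29079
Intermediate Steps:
n = -3036 (n = 297/((-18*1/184)) = 297/(-9/92) = 297*(-92/9) = -3036)
c(p, a) = -10 + a**2
c(5, -1)*(195 - n) = (-10 + (-1)**2)*(195 - 1*(-3036)) = (-10 + 1)*(195 + 3036) = -9*3231 = -29079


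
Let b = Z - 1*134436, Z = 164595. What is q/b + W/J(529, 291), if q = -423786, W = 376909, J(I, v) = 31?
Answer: 3784687055/311643 ≈ 12144.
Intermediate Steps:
b = 30159 (b = 164595 - 1*134436 = 164595 - 134436 = 30159)
q/b + W/J(529, 291) = -423786/30159 + 376909/31 = -423786*1/30159 + 376909*(1/31) = -141262/10053 + 376909/31 = 3784687055/311643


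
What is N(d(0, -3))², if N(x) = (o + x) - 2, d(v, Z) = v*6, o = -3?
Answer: 25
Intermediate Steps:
d(v, Z) = 6*v
N(x) = -5 + x (N(x) = (-3 + x) - 2 = -5 + x)
N(d(0, -3))² = (-5 + 6*0)² = (-5 + 0)² = (-5)² = 25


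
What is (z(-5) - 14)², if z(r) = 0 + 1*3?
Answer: 121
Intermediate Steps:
z(r) = 3 (z(r) = 0 + 3 = 3)
(z(-5) - 14)² = (3 - 14)² = (-11)² = 121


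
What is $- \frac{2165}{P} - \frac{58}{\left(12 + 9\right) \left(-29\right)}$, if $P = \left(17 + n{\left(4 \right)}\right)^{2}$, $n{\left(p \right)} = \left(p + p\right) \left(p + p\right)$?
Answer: $- \frac{10781}{45927} \approx -0.23474$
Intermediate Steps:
$n{\left(p \right)} = 4 p^{2}$ ($n{\left(p \right)} = 2 p 2 p = 4 p^{2}$)
$P = 6561$ ($P = \left(17 + 4 \cdot 4^{2}\right)^{2} = \left(17 + 4 \cdot 16\right)^{2} = \left(17 + 64\right)^{2} = 81^{2} = 6561$)
$- \frac{2165}{P} - \frac{58}{\left(12 + 9\right) \left(-29\right)} = - \frac{2165}{6561} - \frac{58}{\left(12 + 9\right) \left(-29\right)} = \left(-2165\right) \frac{1}{6561} - \frac{58}{21 \left(-29\right)} = - \frac{2165}{6561} - \frac{58}{-609} = - \frac{2165}{6561} - - \frac{2}{21} = - \frac{2165}{6561} + \frac{2}{21} = - \frac{10781}{45927}$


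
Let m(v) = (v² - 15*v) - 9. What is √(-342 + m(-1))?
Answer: I*√335 ≈ 18.303*I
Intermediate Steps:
m(v) = -9 + v² - 15*v
√(-342 + m(-1)) = √(-342 + (-9 + (-1)² - 15*(-1))) = √(-342 + (-9 + 1 + 15)) = √(-342 + 7) = √(-335) = I*√335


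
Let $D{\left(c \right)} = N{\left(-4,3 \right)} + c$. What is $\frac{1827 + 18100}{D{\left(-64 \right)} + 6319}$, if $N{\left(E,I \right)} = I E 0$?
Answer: $\frac{19927}{6255} \approx 3.1858$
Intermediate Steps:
$N{\left(E,I \right)} = 0$ ($N{\left(E,I \right)} = E I 0 = 0$)
$D{\left(c \right)} = c$ ($D{\left(c \right)} = 0 + c = c$)
$\frac{1827 + 18100}{D{\left(-64 \right)} + 6319} = \frac{1827 + 18100}{-64 + 6319} = \frac{19927}{6255}$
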